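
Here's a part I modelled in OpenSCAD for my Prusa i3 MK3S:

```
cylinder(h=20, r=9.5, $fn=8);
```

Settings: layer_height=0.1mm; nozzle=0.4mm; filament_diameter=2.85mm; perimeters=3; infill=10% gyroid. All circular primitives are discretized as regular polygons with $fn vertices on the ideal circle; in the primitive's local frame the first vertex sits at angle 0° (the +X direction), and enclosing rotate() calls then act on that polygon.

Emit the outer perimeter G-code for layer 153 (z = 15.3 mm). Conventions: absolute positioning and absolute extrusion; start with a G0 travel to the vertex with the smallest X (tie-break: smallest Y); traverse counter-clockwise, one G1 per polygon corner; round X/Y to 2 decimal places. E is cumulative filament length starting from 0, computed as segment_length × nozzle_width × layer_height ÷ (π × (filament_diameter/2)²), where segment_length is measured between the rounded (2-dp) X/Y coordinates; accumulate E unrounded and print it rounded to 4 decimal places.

At z = 15.3 mm: the r=9.5 cylinder gives a regular 8-gon of circumradius 9.5 (constant along its height). The outline is a single polygon with 8 vertices. Extrusion per mm of travel: 0.4 × 0.1 / (π × 1.425²) = 0.006270. Accumulating E over each segment gives final E = 0.3648.

G0 X-9.50 Y0.00 Z15.30
G1 X-6.72 Y-6.72 E0.0456
G1 X0.00 Y-9.50 E0.0912
G1 X6.72 Y-6.72 E0.1368
G1 X9.50 Y0.00 E0.1824
G1 X6.72 Y6.72 E0.2280
G1 X0.00 Y9.50 E0.2736
G1 X-6.72 Y6.72 E0.3192
G1 X-9.50 Y0.00 E0.3648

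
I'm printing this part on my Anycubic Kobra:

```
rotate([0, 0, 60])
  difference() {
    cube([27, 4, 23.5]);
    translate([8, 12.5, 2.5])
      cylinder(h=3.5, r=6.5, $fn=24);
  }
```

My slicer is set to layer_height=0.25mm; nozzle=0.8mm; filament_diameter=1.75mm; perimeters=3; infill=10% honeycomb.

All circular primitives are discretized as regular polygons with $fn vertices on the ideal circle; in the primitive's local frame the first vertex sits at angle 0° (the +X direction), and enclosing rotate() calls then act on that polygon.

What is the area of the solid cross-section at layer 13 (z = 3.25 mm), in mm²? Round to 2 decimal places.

At z = 3.25 mm: the 27×4 cube contributes its full rectangle (area 108.00 mm²); the cylinder at (8, 12.5): section is a regular 24-gon, circumradius r=6.5 (area = (24/2)·6.500²·sin(360°/24) = 131.22 mm²); Taking the first minus the rest: starting from the 27×4 cube (108.00 mm²), the r=6.5 cylinder at (8, 12.5) misses the remaining region (no effect) — area = 108.00 mm²; (whole slice rotated 60° about Z — lengths, areas and connectivity unchanged). Overall, the cross-section is a single solid region. Net area = 108.00 mm².

108.00 mm²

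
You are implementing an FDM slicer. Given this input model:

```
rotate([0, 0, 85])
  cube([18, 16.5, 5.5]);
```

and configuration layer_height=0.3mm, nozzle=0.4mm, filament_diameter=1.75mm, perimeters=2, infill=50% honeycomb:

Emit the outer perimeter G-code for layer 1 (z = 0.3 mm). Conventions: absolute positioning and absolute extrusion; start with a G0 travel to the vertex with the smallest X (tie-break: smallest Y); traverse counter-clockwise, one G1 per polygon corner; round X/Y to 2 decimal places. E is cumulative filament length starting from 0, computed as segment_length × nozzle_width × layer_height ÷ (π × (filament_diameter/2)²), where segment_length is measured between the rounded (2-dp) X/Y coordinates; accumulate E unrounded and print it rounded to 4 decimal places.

At z = 0.3 mm: the 18×16.5 cube contributes its full rectangle; (rotated 85° about Z; rotation is an isometry so areas/perimeters/island counts are preserved). The outline is a single polygon with 4 vertices. Extrusion per mm of travel: 0.4 × 0.3 / (π × 0.875²) = 0.049890. Accumulating E over each segment gives final E = 3.4426.

G0 X-16.44 Y1.44 Z0.30
G1 X0.00 Y0.00 E0.8233
G1 X1.57 Y17.93 E1.7213
G1 X-14.87 Y19.37 E2.5446
G1 X-16.44 Y1.44 E3.4426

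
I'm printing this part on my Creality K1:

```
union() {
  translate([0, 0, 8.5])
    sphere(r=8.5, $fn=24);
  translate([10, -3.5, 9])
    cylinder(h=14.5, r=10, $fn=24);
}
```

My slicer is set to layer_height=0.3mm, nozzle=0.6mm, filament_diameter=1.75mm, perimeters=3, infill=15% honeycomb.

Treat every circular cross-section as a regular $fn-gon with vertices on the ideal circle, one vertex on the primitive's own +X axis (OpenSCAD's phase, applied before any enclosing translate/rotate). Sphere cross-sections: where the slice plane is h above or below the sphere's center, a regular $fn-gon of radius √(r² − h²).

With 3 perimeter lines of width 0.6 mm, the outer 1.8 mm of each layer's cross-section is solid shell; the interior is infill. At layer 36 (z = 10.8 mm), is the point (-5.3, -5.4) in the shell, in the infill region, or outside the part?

At z = 10.8 mm: the r=8.5 sphere contributes a regular 24-gon of circumradius √(8.5²−2.3²) = 8.183; the r=10 cylinder at (10, -3.5) contributes a regular 24-gon of circumradius 10; Merging all regions: the regions partially overlap (shared area 76.05 mm²), so overlapping operands fuse into one piece — 1 connected region. Overall, the cross-section is a single solid region. The nearest boundary edge runs (-4.09, -7.09)→(-5.79, -5.79); distance from the point to it = 0.60 mm. The point is inside the cross-section, 0.60 mm from the nearest boundary — within the 1.8 mm shell band (3 × 0.6).

shell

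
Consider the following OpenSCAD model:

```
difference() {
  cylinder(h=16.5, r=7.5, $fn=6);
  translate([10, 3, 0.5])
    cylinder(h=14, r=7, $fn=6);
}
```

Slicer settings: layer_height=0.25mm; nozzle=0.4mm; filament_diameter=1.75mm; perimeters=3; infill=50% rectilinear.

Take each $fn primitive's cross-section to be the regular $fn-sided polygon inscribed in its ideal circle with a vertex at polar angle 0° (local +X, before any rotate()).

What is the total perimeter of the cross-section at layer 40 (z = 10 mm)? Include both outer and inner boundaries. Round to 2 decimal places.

At z = 10 mm: the cylinder: section is a regular 6-gon, circumradius r=7.5 (perimeter = 2·6·7.500·sin(180°/6) = 45.00 mm); the r=7 cylinder at (10, 3) contributes a regular 6-gon of circumradius 7 (perimeter = 2·6·7.000·sin(180°/6) = 42.00 mm); Subtracting the remaining from the first: starting from the r=7.5 cylinder, the r=7 cylinder at (10, 3) partially overlaps it — only the 14.94 mm² overlap (of its 127.31 mm²) is removed, clipping the outline — boundary = 45.00 mm. Overall, the cross-section is a single solid region. Total boundary length (outer) = 45.00 mm.

45.00 mm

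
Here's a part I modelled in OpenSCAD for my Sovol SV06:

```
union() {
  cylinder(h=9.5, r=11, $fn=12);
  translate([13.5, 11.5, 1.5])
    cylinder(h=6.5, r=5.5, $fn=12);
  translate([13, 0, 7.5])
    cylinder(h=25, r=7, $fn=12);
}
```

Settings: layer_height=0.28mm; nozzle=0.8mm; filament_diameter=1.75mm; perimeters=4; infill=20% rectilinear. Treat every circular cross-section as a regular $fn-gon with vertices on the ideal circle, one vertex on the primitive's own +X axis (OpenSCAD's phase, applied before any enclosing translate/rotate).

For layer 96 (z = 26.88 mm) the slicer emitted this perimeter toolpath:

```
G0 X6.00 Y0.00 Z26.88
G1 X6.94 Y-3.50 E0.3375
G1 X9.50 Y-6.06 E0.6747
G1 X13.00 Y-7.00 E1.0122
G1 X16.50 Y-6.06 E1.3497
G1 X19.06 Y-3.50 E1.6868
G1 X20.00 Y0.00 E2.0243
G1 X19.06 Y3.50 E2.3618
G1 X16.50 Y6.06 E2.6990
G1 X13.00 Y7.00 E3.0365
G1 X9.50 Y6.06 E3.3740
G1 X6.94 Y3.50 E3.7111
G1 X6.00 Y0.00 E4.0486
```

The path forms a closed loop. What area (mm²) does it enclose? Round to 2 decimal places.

146.95 mm²

Apply the shoelace formula to the sequence of (X, Y) vertices; enclosed area = 146.95 mm².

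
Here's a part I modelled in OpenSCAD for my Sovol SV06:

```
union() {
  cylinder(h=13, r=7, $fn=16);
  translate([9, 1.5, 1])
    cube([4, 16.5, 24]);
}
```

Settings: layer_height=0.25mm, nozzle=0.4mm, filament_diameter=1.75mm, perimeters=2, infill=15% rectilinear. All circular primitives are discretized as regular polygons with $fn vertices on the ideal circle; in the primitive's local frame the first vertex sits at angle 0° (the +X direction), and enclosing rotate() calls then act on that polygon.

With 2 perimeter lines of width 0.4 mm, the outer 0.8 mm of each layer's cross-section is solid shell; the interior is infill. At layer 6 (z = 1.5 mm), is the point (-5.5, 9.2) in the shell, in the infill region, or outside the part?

outside

At z = 1.5 mm: the r=7 cylinder contributes a regular 16-gon of circumradius 7; the cube at (9, 1.5) (footprint 4×16.5) is included at this height; Combining (union): the 2 present regions are separate (no shared area or edge), so areas and boundary lengths simply add and each stays a separate island — 2 connected regions. Overall, the cross-section has 2 separate islands. The nearest boundary edge runs (-4.95, 4.95)→(-2.68, 6.47); distance from the point to it = 3.84 mm. The point is not inside any of the regions above, so it lies outside the cross-section (3.84 mm from the nearest boundary).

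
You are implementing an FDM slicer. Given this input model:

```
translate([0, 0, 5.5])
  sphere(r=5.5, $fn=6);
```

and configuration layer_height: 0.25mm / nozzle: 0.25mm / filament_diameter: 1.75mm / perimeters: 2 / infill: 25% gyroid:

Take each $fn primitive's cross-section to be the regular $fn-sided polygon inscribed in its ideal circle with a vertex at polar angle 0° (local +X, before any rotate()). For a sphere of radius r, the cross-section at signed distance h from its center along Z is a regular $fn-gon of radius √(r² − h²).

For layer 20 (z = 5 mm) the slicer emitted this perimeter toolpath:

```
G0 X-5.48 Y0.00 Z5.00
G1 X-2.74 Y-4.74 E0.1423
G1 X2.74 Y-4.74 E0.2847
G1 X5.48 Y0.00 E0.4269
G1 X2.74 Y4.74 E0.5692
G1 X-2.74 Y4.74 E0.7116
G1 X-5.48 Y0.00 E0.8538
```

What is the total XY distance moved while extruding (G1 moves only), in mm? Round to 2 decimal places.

32.86 mm

Sum the Euclidean lengths of each G1 segment: total = 32.86 mm.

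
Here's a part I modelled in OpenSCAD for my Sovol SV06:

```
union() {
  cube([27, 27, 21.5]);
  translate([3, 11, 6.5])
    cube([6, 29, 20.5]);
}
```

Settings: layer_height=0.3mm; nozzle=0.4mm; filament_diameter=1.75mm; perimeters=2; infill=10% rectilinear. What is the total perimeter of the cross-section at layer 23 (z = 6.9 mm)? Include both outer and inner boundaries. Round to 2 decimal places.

134.00 mm

At z = 6.9 mm: the cube is present — its section is the full 27×27 rectangle (perimeter 108.00 mm); the 6×29 cube at (3, 11) contributes its full rectangle (perimeter 70.00 mm); Taking the union: the regions partially overlap (shared area 96.00 mm²), so the edge portions inside another operand are dropped and the merged outline is re-measured after clipping — boundary = 134.00 mm. Overall, the cross-section is a single solid region. Total boundary length (outer) = 134.00 mm.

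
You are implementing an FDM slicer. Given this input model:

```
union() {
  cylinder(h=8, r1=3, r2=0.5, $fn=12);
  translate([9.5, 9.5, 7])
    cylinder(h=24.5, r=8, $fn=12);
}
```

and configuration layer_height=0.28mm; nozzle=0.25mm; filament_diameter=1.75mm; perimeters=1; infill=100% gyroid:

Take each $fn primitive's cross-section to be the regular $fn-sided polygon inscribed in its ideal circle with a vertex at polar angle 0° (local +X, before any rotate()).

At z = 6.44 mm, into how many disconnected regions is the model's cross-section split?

1

At z = 6.44 mm: the cone (r1=3→r2=0.5) has section circumradius 0.987 here — a regular 12-gon; the cylinder at (9.5, 9.5) is absent (z outside [7, 31.5]); Merging all regions: only the cone is present, so the union is just that shape — 1 connected region. The result has 1 disconnected region.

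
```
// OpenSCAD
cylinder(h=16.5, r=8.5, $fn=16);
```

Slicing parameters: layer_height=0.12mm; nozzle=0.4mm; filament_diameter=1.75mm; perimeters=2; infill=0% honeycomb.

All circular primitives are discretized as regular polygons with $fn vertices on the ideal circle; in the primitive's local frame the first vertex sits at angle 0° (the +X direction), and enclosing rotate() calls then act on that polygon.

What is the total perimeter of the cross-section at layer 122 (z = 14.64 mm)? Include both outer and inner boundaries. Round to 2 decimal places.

53.06 mm

At z = 14.64 mm: the r=8.5 cylinder gives a regular 16-gon of circumradius 8.5 (constant along its height) (perimeter = 2·16·8.500·sin(180°/16) = 53.06 mm). Overall, the cross-section is a single solid region. Total boundary length (outer) = 53.06 mm.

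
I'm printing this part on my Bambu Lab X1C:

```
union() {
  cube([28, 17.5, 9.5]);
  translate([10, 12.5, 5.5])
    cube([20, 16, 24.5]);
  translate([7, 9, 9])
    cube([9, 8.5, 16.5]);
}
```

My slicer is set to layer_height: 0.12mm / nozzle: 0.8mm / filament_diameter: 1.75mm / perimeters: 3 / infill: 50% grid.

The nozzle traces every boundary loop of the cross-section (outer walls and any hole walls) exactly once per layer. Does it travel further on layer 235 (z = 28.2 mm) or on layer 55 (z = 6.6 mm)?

layer 55 (z = 6.6 mm)

Layer 235 (z = 28.2): the cube is not intersected at this z (z outside [0, 9.5]); the 20×16 cube at (10, 12.5) contributes its full rectangle (perimeter 72.00 mm); the cube at (7, 9) is not intersected at this z (z outside [9, 25.5]); Combining (union): only the 20×16 cube at (10, 12.5) is present, so the union is just that shape — boundary = 72.00 mm. So its perimeter = 72.00 mm. Layer 55 (z = 6.6): the cube is present — its section is the full 28×17.5 rectangle (perimeter 91.00 mm); the cube at (10, 12.5) (footprint 20×16) is included at this height (perimeter 72.00 mm); the cube at (7, 9) is not intersected at this z (z outside [9, 25.5]); Taking the union: the regions partially overlap (shared area 90.00 mm²), so the edge portions inside another operand are dropped and the merged outline is re-measured after clipping — boundary = 117.00 mm. So its perimeter = 117.00 mm. Layer 55 is larger (117.00 vs 72.00 mm).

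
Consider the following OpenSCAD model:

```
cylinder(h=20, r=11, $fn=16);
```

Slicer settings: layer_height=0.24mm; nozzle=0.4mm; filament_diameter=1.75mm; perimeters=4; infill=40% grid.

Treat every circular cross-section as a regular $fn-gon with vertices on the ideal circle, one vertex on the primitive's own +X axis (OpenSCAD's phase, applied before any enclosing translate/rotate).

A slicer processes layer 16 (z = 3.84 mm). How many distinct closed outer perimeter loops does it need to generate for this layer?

At z = 3.84 mm: the r=11 cylinder contributes a regular 16-gon of circumradius 11. The result has 1 disconnected region.

1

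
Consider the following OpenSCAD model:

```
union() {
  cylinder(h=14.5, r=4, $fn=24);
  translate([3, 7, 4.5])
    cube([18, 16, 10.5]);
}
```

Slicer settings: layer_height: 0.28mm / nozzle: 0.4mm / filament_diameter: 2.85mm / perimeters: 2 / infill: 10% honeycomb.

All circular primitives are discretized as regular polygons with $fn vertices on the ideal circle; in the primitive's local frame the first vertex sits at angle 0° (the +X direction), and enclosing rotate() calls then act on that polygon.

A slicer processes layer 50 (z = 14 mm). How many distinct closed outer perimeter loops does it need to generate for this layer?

At z = 14 mm: the r=4 cylinder gives a regular 24-gon of circumradius 4 (constant along its height); the cube at (3, 7) (footprint 18×16) is included at this height; Merging all regions: the 2 present regions are separate (no shared area or edge), so areas and boundary lengths simply add and each stays a separate island — 2 connected regions. The result has 2 disconnected regions.

2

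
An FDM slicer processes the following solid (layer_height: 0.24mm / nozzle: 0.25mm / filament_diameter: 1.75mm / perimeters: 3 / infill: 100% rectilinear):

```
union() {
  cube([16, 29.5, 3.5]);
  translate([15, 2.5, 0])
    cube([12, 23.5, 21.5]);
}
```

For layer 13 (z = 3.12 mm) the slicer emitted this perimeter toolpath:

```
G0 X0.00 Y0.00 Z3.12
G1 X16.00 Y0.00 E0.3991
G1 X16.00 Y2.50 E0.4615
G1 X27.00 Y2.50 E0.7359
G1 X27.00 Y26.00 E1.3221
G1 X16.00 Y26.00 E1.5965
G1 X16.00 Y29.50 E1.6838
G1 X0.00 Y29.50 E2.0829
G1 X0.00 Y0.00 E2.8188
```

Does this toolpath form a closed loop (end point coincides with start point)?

yes

Start point (G0): (0.00, 0.00). End point (last G1): the path returns to the start — closed.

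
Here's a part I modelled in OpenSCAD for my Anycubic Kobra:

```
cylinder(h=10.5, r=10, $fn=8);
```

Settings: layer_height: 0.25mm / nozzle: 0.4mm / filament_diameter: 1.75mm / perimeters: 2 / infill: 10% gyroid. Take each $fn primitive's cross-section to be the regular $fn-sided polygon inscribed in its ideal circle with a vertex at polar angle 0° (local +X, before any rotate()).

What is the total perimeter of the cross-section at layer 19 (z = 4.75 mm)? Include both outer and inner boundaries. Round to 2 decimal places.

At z = 4.75 mm: the r=10 cylinder gives a regular 8-gon of circumradius 10 (constant along its height) (perimeter = 2·8·10.000·sin(180°/8) = 61.23 mm). Overall, the cross-section is a single solid region. Total boundary length (outer) = 61.23 mm.

61.23 mm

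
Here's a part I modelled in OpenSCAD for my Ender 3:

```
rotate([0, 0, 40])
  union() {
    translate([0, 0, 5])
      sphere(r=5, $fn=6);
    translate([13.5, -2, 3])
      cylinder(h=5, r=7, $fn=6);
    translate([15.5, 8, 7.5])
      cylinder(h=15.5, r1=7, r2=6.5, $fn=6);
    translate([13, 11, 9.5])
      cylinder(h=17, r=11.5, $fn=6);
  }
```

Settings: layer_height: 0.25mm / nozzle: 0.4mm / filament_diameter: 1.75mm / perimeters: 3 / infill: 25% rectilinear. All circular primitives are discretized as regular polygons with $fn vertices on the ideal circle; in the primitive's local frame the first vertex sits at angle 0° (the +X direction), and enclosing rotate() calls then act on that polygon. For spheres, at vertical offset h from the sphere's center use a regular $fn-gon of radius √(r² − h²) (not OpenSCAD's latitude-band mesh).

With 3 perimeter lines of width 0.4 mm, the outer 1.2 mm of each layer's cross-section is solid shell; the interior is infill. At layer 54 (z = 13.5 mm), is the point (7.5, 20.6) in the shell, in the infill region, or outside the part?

infill

At z = 13.5 mm: the sphere does not reach this height (|z−center|=8.500 > r=5); the cylinder at (13.5, -2) is absent (z outside [3, 8]); the cone at (15.5, 8) (r1=7→r2=6.5) has section circumradius 6.806 here — a regular 6-gon; the r=11.5 cylinder at (13, 11) contributes a regular 6-gon of circumradius 11.5; Merging all regions: the cone at (15.5, 8) lies entirely inside the r=11.5 cylinder at (13, 11), so the union is just the r=11.5 cylinder at (13, 11) — 1 connected region; (rotated 40° about Z; rotation is an isometry so areas/perimeters/island counts are preserved). Overall, the cross-section is a single solid region. Undo the 40° rotation: the query point maps to (18.987, 10.960) in the un-rotated model frame. The nearest boundary edge runs (24.50, 11.00)→(18.75, 1.04); distance from the point to it = 4.75 mm. The point is inside the cross-section and 4.75 mm from the nearest boundary — more than the 1.2 mm shell width (3 × 0.4), so it's in the infill interior.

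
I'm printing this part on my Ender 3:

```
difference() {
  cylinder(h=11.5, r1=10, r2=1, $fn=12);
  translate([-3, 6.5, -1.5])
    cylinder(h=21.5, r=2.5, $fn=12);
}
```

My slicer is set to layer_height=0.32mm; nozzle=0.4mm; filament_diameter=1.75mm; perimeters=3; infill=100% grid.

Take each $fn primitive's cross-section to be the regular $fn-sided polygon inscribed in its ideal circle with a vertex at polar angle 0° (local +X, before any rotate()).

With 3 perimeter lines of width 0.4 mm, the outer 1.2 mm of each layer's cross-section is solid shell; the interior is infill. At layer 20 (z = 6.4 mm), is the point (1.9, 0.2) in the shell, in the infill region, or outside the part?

infill

At z = 6.4 mm: the cone: at t=0.557 of its height the radius interpolates to r₁+(r₂−r₁)t = 4.991, giving a regular 12-gon of that circumradius; the cylinder at (-3, 6.5): section is a regular 12-gon, circumradius r=2.5; Taking the first minus the rest: starting from the cone, the r=2.5 cylinder at (-3, 6.5) partially overlaps it — only the 0.19 mm² overlap (of its 18.75 mm²) is removed, clipping the outline — 1 connected region. Overall, the cross-section is a single solid region. The nearest boundary edge runs (4.32, 2.50)→(4.99, 0.00); distance from the point to it = 2.93 mm. The point is inside the cross-section and 2.93 mm from the nearest boundary — more than the 1.2 mm shell width (3 × 0.4), so it's in the infill interior.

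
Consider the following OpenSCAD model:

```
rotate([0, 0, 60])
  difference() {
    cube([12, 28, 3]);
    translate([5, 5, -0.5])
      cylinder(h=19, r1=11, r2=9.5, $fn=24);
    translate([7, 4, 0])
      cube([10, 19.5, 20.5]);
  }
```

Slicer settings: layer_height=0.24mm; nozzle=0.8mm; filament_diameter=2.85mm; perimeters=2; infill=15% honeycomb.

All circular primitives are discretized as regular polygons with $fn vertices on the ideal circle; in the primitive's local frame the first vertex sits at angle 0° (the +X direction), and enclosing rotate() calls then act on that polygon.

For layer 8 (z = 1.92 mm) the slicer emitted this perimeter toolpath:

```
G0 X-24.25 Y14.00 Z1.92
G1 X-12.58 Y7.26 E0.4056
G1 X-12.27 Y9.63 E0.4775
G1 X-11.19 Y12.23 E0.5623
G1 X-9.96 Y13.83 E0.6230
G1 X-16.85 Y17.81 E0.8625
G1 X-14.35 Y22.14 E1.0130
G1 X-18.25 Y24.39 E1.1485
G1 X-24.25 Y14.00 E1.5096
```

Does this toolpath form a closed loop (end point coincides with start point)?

Start point (G0): (-24.25, 14.00). End point (last G1): the path returns to the start — closed.

yes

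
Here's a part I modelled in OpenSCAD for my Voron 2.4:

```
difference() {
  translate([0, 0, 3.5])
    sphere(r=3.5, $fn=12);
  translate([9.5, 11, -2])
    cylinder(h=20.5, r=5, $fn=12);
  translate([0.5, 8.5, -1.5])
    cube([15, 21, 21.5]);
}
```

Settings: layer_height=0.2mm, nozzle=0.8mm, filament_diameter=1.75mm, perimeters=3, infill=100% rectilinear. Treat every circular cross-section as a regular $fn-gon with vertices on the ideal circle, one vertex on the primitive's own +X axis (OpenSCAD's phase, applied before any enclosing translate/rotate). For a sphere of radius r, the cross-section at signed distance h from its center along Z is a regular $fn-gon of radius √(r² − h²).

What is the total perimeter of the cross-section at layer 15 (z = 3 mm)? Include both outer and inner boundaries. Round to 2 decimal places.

At z = 3 mm: the r=3.5 sphere slices to a regular 12-gon of circumradius 3.464 (√(r²−h²) with h=0.5 from center) (perimeter = 2·12·3.464·sin(180°/12) = 21.52 mm); the r=5 cylinder at (9.5, 11) gives a regular 12-gon of circumradius 5 (constant along its height) (perimeter = 2·12·5.000·sin(180°/12) = 31.06 mm); the cube at (0.5, 8.5) (footprint 15×21) is included at this height (perimeter 72.00 mm); Subtracting the remaining from the first: starting from the r=3.5 sphere, the r=5 cylinder at (9.5, 11) misses the remaining region (no effect); the 15×21 cube at (0.5, 8.5) misses the remaining region (no effect) — boundary = 21.52 mm. Overall, the cross-section is a single solid region. Total boundary length (outer) = 21.52 mm.

21.52 mm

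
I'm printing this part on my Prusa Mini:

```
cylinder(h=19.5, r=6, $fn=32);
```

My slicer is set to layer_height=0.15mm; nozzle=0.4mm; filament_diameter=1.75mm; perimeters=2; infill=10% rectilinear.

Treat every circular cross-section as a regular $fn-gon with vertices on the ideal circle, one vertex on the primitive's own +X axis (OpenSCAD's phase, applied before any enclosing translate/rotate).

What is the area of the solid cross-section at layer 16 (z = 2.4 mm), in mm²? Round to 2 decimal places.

112.37 mm²

At z = 2.4 mm: the r=6 cylinder contributes a regular 32-gon of circumradius 6 (area = (32/2)·6.000²·sin(360°/32) = 112.37 mm²). Overall, the cross-section is a single solid region. Net area = 112.37 mm².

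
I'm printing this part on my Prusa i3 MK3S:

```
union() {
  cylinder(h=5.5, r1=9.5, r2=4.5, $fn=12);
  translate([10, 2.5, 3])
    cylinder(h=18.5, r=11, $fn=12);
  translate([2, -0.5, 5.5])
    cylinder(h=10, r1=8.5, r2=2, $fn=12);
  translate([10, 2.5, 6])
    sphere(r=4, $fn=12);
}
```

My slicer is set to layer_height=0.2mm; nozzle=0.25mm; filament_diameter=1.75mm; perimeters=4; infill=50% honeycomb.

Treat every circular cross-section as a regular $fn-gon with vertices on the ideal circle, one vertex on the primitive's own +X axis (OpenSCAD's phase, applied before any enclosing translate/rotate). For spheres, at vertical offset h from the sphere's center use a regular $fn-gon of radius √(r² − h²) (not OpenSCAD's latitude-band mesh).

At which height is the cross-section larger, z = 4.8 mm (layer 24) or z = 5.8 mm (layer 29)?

Layer 24 (z = 4.8): the cone: at t=0.873 of its height the radius interpolates to r₁+(r₂−r₁)t = 5.136, giving a regular 12-gon of that circumradius (area = (12/2)·5.136²·sin(360°/12) = 79.15 mm²); the cylinder at (10, 2.5): section is a regular 12-gon, circumradius r=11 (area = (12/2)·11.000²·sin(360°/12) = 363.00 mm²); the cone at (2, -0.5) is not intersected at this z (z outside [5.5, 15.5]); the r=4 sphere at (10, 2.5) slices to a regular 12-gon of circumradius 3.816 (√(r²−h²) with h=1.2 from center) (area = (12/2)·3.816²·sin(360°/12) = 43.68 mm²); Combining (union): the regions partially overlap — summed areas 485.83 mm² minus the doubly-counted overlap 83.82 mm² gives 402.01 mm² — area = 402.01 mm². So its area = 402.01 mm². Layer 29 (z = 5.8): the cone is not intersected at this z (z outside [0, 5.5]); the r=11 cylinder at (10, 2.5) contributes a regular 12-gon of circumradius 11 (area = (12/2)·11.000²·sin(360°/12) = 363.00 mm²); the cone at (2, -0.5) (r1=8.5→r2=2) has section circumradius 8.305 here — a regular 12-gon (area = (12/2)·8.305²·sin(360°/12) = 206.92 mm²); the r=4 sphere at (10, 2.5) contributes a regular 12-gon of circumradius √(4²−0.2²) = 3.995 (area = (12/2)·3.995²·sin(360°/12) = 47.88 mm²); Taking the union: the regions partially overlap — summed areas 617.80 mm² minus the doubly-counted overlap 168.88 mm² gives 448.92 mm² — area = 448.92 mm². So its area = 448.92 mm². Layer 29 is larger (448.92 vs 402.01 mm²).

layer 29 (z = 5.8 mm)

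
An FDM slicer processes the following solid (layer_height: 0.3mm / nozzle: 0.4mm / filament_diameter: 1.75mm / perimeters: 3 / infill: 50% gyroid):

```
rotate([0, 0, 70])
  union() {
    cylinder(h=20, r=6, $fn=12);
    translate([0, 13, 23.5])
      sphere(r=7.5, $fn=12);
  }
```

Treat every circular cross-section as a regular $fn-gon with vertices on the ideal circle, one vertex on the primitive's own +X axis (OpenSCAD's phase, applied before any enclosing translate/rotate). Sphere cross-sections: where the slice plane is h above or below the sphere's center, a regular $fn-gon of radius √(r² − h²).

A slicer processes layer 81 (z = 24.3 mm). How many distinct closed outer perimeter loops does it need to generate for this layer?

1

At z = 24.3 mm: the cylinder is absent (z outside [0, 20]); the r=7.5 sphere at (0, 13) slices to a regular 12-gon of circumradius 7.457 (√(r²−h²) with h=0.8 from center); Merging all regions: only the r=7.5 sphere at (0, 13) is present, so the union is just that shape — 1 connected region; (rotated 70° about Z; rotation is an isometry so areas/perimeters/island counts are preserved). The result has 1 disconnected region.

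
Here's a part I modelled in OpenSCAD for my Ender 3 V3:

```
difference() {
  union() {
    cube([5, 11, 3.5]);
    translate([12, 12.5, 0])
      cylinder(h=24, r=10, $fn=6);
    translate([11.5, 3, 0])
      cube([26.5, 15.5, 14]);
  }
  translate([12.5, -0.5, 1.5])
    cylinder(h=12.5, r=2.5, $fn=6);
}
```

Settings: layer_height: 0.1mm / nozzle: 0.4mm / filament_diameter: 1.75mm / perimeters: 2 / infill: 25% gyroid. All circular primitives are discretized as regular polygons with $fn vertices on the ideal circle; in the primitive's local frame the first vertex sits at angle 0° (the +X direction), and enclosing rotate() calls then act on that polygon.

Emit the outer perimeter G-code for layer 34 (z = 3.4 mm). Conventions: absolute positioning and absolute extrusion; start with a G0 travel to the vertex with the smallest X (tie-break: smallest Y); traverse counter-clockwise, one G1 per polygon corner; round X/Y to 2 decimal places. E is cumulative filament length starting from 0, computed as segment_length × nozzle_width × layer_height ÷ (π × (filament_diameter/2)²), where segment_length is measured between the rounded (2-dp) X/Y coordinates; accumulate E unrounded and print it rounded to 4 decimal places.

At z = 3.4 mm: the cube is present — its section is the full 5×11 rectangle; the r=10 cylinder at (12, 12.5) contributes a regular 6-gon of circumradius 10; the 26.5×15.5 cube at (11.5, 3) contributes its full rectangle; Merging all regions: the regions partially overlap (shared area 125.83 mm²), so overlapping operands fuse into one piece — 1 connected region; the r=2.5 cylinder at (12.5, -0.5) gives a regular 6-gon of circumradius 2.5 (constant along its height); Taking the first minus the rest: starting from that combined region, the r=2.5 cylinder at (12.5, -0.5) misses the remaining region (no effect) — 1 connected region. The outline is a single polygon with 14 vertices. Extrusion per mm of travel: 0.4 × 0.1 / (π × 0.875²) = 0.016630. Accumulating E over each segment gives final E = 2.0251.

G0 X0.00 Y0.00 Z3.40
G1 X5.00 Y0.00 E0.0832
G1 X5.00 Y7.30 E0.2045
G1 X7.00 Y3.84 E0.2710
G1 X11.50 Y3.84 E0.3458
G1 X11.50 Y3.00 E0.3598
G1 X38.00 Y3.00 E0.8005
G1 X38.00 Y18.50 E1.0583
G1 X18.54 Y18.50 E1.3819
G1 X17.00 Y21.16 E1.4330
G1 X7.00 Y21.16 E1.5993
G1 X2.00 Y12.50 E1.7656
G1 X2.87 Y11.00 E1.7944
G1 X0.00 Y11.00 E1.8422
G1 X0.00 Y0.00 E2.0251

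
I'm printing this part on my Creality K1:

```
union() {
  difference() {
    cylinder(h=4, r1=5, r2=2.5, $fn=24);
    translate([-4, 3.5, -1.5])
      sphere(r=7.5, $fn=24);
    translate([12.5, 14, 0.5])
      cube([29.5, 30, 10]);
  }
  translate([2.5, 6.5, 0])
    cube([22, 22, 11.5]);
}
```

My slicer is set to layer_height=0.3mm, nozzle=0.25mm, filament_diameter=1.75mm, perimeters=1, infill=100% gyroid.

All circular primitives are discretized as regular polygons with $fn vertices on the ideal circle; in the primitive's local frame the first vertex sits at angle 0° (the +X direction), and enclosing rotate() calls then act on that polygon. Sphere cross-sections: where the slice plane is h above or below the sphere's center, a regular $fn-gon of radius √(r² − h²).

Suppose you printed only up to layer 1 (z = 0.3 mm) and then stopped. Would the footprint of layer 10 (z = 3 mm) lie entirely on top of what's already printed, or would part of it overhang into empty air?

Compare the two slices. At z = 0.3: the cone (r1=5→r2=2.5) has section circumradius 4.812 here — a regular 24-gon (area = (24/2)·4.812²·sin(360°/24) = 71.93 mm²); the r=7.5 sphere at (-4, 3.5) slices to a regular 24-gon of circumradius 7.281 (√(r²−h²) with h=1.8 from center) (area = (24/2)·7.281²·sin(360°/24) = 164.64 mm²); the cube at (12.5, 14) does not reach this height (z outside [0.5, 10.5]); Subtracting the remaining from the first: starting from the cone (71.93 mm²), the r=7.5 sphere at (-4, 3.5) partially overlaps it — only the 48.94 mm² overlap (of its 164.64 mm²) is removed, clipping the outline — area = 22.99 mm²; the cube at (2.5, 6.5) (footprint 22×22) is included at this height (area 484.00 mm²); Merging all regions: the 2 present regions are separate (no shared area or edge), so areas and boundary lengths simply add and each stays a separate island — area = 506.99 mm². At z = 3: the cone: at t=0.750 of its height the radius interpolates to r₁+(r₂−r₁)t = 3.125, giving a regular 24-gon of that circumradius (area = (24/2)·3.125²·sin(360°/24) = 30.33 mm²); the r=7.5 sphere at (-4, 3.5) contributes a regular 24-gon of circumradius √(7.5²−4.5²) = 6.000 (area = (24/2)·6.000²·sin(360°/24) = 111.81 mm²); the 29.5×30 cube at (12.5, 14) contributes its full rectangle (area 885.00 mm²); Taking the first minus the rest: starting from the cone (30.33 mm²), the r=7.5 sphere at (-4, 3.5) partially overlaps it — only the 17.46 mm² overlap (of its 111.81 mm²) is removed, clipping the outline; the 29.5×30 cube at (12.5, 14) misses the remaining region (no effect) — area = 12.87 mm²; the 22×22 cube at (2.5, 6.5) contributes its full rectangle (area 484.00 mm²); Combining (union): the 2 present regions are separate (no shared area or edge), so areas and boundary lengths simply add and each stays a separate island — area = 496.87 mm². Checking containment: at z = 3 the cross-section extends beyond the z = 0.3 cross-section by about 8.01 mm².

part overhangs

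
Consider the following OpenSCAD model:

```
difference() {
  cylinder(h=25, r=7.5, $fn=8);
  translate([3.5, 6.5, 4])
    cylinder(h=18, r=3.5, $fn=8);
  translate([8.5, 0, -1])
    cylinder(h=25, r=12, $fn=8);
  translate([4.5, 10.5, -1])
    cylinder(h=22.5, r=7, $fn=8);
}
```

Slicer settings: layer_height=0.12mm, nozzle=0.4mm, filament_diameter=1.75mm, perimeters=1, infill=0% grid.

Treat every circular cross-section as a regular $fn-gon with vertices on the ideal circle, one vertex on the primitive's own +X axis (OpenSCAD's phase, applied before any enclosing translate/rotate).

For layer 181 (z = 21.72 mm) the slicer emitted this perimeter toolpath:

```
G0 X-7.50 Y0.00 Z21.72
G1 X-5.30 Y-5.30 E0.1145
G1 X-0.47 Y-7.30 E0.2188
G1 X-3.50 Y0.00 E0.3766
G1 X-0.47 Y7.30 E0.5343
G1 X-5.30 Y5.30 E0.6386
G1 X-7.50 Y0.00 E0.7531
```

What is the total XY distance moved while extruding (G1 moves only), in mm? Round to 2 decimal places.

37.74 mm

Sum the Euclidean lengths of each G1 segment: total = 37.74 mm.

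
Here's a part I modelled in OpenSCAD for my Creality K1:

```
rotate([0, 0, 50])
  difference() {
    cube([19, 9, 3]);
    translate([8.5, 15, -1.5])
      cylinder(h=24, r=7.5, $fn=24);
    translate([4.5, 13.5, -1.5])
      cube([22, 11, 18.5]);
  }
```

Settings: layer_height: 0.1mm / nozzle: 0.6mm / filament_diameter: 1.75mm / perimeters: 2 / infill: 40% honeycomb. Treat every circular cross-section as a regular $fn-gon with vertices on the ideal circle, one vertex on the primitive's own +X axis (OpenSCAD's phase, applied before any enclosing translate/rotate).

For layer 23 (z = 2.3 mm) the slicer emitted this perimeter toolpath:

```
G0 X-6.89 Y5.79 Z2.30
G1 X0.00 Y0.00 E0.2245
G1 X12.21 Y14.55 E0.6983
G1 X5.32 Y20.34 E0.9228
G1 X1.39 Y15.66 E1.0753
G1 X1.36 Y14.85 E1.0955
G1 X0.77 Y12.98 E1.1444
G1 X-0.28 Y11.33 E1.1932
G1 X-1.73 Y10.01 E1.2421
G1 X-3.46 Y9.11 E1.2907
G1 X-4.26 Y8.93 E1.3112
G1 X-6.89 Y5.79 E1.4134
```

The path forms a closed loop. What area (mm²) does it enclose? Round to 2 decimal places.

162.18 mm²

Apply the shoelace formula to the sequence of (X, Y) vertices; enclosed area = 162.18 mm².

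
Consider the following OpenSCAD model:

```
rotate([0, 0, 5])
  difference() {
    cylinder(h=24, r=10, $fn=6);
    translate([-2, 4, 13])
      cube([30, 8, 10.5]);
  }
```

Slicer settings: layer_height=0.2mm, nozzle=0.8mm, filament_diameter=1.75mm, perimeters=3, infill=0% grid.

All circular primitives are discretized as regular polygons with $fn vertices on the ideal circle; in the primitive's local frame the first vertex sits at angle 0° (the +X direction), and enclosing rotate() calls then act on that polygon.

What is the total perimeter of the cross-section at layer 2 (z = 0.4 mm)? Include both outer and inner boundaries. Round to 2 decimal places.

60.00 mm

At z = 0.4 mm: the r=10 cylinder gives a regular 6-gon of circumradius 10 (constant along its height) (perimeter = 2·6·10.000·sin(180°/6) = 60.00 mm); the cube at (-2, 4) is not intersected at this z (z outside [13, 23.5]); Taking the first minus the rest: none of the subtracted shapes is present at this height, so the r=10 cylinder is unchanged — boundary = 60.00 mm; (whole slice rotated 5° about Z — lengths, areas and connectivity unchanged). Overall, the cross-section is a single solid region. Total boundary length (outer) = 60.00 mm.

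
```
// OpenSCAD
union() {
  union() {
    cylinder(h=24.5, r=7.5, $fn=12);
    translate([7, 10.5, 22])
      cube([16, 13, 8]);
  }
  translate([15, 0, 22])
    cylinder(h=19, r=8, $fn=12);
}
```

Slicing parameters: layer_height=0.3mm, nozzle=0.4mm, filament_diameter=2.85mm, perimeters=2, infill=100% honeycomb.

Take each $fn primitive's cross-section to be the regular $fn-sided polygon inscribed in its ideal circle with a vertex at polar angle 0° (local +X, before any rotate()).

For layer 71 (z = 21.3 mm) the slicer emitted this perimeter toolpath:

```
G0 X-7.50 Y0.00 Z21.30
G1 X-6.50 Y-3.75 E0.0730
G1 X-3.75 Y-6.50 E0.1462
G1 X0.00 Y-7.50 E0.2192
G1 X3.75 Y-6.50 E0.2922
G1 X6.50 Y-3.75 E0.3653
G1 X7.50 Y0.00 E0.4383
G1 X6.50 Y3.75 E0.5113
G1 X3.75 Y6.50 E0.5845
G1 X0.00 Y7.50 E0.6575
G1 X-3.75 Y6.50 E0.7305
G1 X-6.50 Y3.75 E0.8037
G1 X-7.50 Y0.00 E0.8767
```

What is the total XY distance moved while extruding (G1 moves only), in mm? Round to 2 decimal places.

46.60 mm

Sum the Euclidean lengths of each G1 segment: total = 46.60 mm.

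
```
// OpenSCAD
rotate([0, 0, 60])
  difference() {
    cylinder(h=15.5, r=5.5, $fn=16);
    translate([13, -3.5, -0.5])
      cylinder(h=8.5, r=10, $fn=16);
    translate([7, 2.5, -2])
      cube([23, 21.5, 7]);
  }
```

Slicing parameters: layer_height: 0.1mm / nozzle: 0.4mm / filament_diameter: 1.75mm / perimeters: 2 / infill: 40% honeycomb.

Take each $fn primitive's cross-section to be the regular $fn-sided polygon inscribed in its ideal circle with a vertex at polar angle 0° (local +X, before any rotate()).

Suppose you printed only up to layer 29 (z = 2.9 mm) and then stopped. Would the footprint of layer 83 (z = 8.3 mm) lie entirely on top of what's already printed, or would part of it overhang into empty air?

Compare the two slices. At z = 2.9: the r=5.5 cylinder contributes a regular 16-gon of circumradius 5.5 (area = (16/2)·5.500²·sin(360°/16) = 92.61 mm²); the r=10 cylinder at (13, -3.5) contributes a regular 16-gon of circumradius 10 (area = (16/2)·10.000²·sin(360°/16) = 306.15 mm²); the cube at (7, 2.5) (footprint 23×21.5) is included at this height (area 494.50 mm²); Subtracting the remaining from the first: starting from the r=5.5 cylinder (92.61 mm²), the r=10 cylinder at (13, -3.5) partially overlaps it — only the 8.61 mm² overlap (of its 306.15 mm²) is removed, clipping the outline; the 23×21.5 cube at (7, 2.5) misses the remaining region (no effect) — area = 84.00 mm²; (whole slice rotated 60° about Z — lengths, areas and connectivity unchanged). At z = 8.3: the r=5.5 cylinder contributes a regular 16-gon of circumradius 5.5 (area = (16/2)·5.500²·sin(360°/16) = 92.61 mm²); the cylinder at (13, -3.5) does not reach this height (z outside [-0.5, 8]); the cube at (7, 2.5) is absent (z outside [-2, 5]); Taking the first minus the rest: none of the subtracted shapes is present at this height, so the r=5.5 cylinder is unchanged — area = 92.61 mm²; (rotated 60° about Z; rotation is an isometry so areas/perimeters/island counts are preserved). Checking containment: at z = 8.3 the cross-section extends beyond the z = 2.9 cross-section by about 8.61 mm².

part overhangs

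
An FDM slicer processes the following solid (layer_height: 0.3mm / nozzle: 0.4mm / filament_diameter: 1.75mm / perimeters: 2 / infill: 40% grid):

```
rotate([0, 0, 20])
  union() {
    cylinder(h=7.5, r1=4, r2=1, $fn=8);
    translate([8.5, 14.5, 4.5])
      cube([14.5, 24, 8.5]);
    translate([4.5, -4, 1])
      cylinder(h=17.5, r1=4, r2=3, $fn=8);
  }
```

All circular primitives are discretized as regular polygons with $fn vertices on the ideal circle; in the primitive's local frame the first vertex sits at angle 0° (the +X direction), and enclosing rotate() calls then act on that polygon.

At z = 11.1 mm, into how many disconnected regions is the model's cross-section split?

At z = 11.1 mm: the cone is not intersected at this z (z outside [0, 7.5]); the 14.5×24 cube at (8.5, 14.5) contributes its full rectangle; the cone at (4.5, -4) (r1=4→r2=3) has section circumradius 3.423 here — a regular 8-gon; Taking the union: the 2 present regions are separate (no shared area or edge), so areas and boundary lengths simply add and each stays a separate island — 2 connected regions; (rotated 20° about Z; rotation is an isometry so areas/perimeters/island counts are preserved). The result has 2 disconnected regions.

2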